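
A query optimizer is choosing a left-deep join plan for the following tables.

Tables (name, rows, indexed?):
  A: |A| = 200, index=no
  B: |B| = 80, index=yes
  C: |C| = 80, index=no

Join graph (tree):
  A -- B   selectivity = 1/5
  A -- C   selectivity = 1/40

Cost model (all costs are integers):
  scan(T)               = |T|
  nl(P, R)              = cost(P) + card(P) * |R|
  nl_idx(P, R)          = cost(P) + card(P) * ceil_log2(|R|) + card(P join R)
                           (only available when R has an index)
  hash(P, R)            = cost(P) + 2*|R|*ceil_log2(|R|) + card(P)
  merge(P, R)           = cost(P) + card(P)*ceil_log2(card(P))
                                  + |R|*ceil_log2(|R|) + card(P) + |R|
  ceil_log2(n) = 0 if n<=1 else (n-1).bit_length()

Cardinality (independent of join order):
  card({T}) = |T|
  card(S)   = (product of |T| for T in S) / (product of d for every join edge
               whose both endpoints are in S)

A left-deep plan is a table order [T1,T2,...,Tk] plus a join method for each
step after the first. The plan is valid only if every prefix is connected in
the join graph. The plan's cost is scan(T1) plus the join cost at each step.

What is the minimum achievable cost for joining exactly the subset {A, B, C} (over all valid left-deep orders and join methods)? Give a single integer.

3040

Selinger DP over subsets of {A,B,C}:
  {A}: scan cost=200, card=200
  {B}: scan cost=80, card=80
  {C}: scan cost=80, card=80
  {AB}: card=3200; try (B,hash)→1520, (A,merge)→2520, (B,merge)→2640, (A,hash)→3360, (B,nl_idx)→4800, (A,nl)→16080 …(+1); best=1520 via (B,hash)
  {AC}: card=400; try (C,hash)→1520, (A,merge)→2520, (C,merge)→2640, (A,hash)→3360, (A,nl)→16080, (C,nl)→16200; best=1520 via (C,hash)
  {ABC}: card=6400; try (B,hash)→3040, (C,hash)→5840, (B,merge)→6160, (B,nl_idx)→10720, (B,nl)→33520, (C,merge)→43760 …(+1); best=3040 via (B,hash)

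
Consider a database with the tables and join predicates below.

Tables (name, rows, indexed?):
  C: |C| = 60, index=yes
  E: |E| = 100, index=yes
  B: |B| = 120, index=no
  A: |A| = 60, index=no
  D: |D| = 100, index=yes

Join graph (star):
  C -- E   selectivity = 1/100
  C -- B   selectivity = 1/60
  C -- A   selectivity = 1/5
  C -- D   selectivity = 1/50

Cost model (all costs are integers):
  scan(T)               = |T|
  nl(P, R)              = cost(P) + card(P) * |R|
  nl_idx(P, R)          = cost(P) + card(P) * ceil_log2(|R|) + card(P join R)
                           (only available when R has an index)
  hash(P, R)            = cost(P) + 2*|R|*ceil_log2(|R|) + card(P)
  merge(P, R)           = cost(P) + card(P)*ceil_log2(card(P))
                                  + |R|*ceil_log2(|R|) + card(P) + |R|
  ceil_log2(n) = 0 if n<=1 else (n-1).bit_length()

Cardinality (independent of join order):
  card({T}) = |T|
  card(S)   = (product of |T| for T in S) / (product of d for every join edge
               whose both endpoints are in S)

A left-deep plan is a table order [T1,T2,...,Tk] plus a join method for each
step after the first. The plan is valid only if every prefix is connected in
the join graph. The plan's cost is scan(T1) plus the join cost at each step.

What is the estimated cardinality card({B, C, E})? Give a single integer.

120

Tables in S: B(120), C(60), E(100)
Edges inside S: C-E(d=100), C-B(d=60)
numerator = 120 * 60 * 100 = 720000
denominator = 100 * 60 = 6000
card(S) = 720000 / 6000 = 120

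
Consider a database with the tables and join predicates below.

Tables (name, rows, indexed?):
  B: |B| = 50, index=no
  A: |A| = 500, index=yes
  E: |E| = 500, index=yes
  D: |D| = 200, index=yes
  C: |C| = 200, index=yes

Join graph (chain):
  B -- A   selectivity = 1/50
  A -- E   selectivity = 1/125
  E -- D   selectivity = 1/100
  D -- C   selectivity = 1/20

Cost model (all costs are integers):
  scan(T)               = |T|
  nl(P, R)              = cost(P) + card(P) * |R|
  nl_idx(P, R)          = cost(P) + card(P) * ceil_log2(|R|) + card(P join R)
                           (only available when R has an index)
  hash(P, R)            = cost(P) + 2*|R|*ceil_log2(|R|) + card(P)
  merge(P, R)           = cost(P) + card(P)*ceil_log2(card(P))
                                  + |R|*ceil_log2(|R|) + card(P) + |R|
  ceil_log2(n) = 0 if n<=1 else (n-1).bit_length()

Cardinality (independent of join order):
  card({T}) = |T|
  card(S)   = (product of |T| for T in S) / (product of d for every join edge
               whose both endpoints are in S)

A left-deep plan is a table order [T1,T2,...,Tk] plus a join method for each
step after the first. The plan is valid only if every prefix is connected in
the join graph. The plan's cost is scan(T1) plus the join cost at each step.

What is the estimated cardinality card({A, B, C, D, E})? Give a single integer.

40000

Tables in S: A(500), B(50), C(200), D(200), E(500)
Edges inside S: B-A(d=50), A-E(d=125), E-D(d=100), D-C(d=20)
numerator = 500 * 50 * 200 * 200 * 500 = 500000000000
denominator = 50 * 125 * 100 * 20 = 12500000
card(S) = 500000000000 / 12500000 = 40000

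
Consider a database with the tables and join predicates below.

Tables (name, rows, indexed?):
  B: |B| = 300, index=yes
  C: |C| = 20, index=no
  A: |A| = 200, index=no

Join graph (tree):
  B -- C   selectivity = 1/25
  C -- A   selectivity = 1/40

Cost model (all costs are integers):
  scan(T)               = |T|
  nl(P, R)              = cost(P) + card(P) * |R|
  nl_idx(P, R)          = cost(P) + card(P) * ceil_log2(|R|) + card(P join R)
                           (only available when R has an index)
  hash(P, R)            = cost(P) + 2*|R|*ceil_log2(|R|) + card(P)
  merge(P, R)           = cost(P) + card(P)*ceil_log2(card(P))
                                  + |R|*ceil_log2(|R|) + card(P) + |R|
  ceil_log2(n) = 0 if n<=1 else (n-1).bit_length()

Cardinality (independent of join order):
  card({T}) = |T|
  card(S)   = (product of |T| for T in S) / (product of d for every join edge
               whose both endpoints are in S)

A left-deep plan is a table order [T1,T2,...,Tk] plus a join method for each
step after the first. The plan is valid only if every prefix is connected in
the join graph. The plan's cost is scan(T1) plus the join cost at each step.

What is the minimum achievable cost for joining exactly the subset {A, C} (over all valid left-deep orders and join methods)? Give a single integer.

Selinger DP over subsets of {A,C}:
  {C}: scan cost=20, card=20
  {A}: scan cost=200, card=200
  {AC}: card=100; try (C,hash)→600, (A,merge)→1940, (C,merge)→2120, (A,hash)→3240, (A,nl)→4020, (C,nl)→4200; best=600 via (C,hash)

600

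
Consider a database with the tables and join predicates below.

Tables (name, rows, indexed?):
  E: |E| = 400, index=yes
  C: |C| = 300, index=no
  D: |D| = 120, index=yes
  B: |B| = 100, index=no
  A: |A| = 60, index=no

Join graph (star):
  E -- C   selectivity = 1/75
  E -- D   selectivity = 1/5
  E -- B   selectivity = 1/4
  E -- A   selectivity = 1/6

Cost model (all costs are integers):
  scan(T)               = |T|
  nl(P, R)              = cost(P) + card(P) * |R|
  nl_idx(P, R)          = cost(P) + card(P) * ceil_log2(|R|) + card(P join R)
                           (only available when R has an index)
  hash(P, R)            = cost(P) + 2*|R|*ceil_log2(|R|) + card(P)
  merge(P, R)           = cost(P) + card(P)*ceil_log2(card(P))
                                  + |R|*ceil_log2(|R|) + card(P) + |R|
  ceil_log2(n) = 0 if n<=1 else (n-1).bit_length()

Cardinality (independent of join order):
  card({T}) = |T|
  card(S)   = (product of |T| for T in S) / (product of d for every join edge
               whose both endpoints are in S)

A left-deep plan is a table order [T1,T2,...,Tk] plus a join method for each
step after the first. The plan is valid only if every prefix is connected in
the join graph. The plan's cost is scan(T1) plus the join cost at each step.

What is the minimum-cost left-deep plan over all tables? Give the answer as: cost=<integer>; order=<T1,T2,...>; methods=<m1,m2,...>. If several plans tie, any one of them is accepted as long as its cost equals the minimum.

cost=410000; order=C,E,A,D,B; methods=nl_idx,hash,hash,hash

Selinger DP (subsets sized 1..n):
  {E}: scan cost=400, card=400
  {C}: scan cost=300, card=300
  {D}: scan cost=120, card=120
  {B}: scan cost=100, card=100
  {A}: scan cost=60, card=60
  {CE}: card=1600; try (E,nl_idx)→4600, (C,hash)→6200, (E,merge)→7300, (C,merge)→7400, (E,hash)→7800, (E,nl)→120300 …(+1); best=4600 via (E,nl_idx)
  {DE}: card=9600; try (D,hash)→2480, (E,merge)→5080, (D,merge)→5360, (E,hash)→7440, (E,nl_idx)→10800, (D,nl_idx)→12800 …(+2); best=2480 via (D,hash)
  {BE}: card=10000; try (B,hash)→2200, (E,merge)→4900, (B,merge)→5200, (E,hash)→7400, (E,nl_idx)→11000, (E,nl)→40100 …(+1); best=2200 via (B,hash)
  {AE}: card=4000; try (A,hash)→1520, (E,merge)→4480, (E,nl_idx)→4600, (A,merge)→4820, (E,hash)→7320, (E,nl)→24060 …(+1); best=1520 via (A,hash)
  {CDE}: card=38400; try (D,hash)→7880, (C,hash)→17480, (D,merge)→24760, (D,nl_idx)→54200, (C,merge)→149480, (D,nl)→196600 …(+1); best=7880 via (D,hash)
  {BCE}: card=40000; try (B,hash)→7600, (C,hash)→17600, (B,merge)→24600, (C,merge)→155200, (B,nl)→164600, (C,nl)→3002200; best=7600 via (B,hash)
  {ACE}: card=16000; try (A,hash)→6920, (C,hash)→10920, (A,merge)→24220, (C,merge)→56520, (A,nl)→100600, (C,nl)→1201520; best=6920 via (A,hash)
  {BDE}: card=240000; try (B,hash)→13480, (D,hash)→13880, (B,merge)→147280, (D,merge)→153160, (D,nl_idx)→312200, (B,nl)→962480 …(+1); best=13480 via (B,hash)
  {ADE}: card=96000; try (D,hash)→7200, (A,hash)→12800, (D,merge)→54480, (D,nl_idx)→125520, (A,merge)→146900, (D,nl)→481520 …(+1); best=7200 via (D,hash)
  {ABE}: card=100000; try (B,hash)→6920, (A,hash)→12920, (B,merge)→54320, (A,merge)→152620, (B,nl)→401520, (A,nl)→602200; best=6920 via (B,hash)
  {BCDE}: card=960000; try (B,hash)→47680, (D,hash)→49280, (C,hash)→258880, (B,merge)→661480, (D,merge)→688560, (D,nl_idx)→1247600 …(+4); best=47680 via (B,hash)
  {ACDE}: card=384000; try (D,hash)→24600, (A,hash)→47000, (C,hash)→108600, (D,merge)→247880, (D,nl_idx)→502920, (A,merge)→661100 …(+4); best=24600 via (D,hash)
  {ABCE}: card=400000; try (B,hash)→24320, (A,hash)→48320, (C,hash)→112320, (B,merge)→247720, (A,merge)→688020, (B,nl)→1606920 …(+3); best=24320 via (B,hash)
  {ABDE}: card=2400000; try (B,hash)→104600, (D,hash)→108600, (A,hash)→254200, (B,merge)→1736000, (D,merge)→1807880, (D,nl_idx)→3106920 …(+4); best=104600 via (B,hash)
  {ABCDE}: card=9600000; try (B,hash)→410000, (D,hash)→426000, (A,hash)→1008400, (C,hash)→2510000, (B,merge)→7705400, (D,merge)→8025280 …(+7); best=410000 via (B,hash)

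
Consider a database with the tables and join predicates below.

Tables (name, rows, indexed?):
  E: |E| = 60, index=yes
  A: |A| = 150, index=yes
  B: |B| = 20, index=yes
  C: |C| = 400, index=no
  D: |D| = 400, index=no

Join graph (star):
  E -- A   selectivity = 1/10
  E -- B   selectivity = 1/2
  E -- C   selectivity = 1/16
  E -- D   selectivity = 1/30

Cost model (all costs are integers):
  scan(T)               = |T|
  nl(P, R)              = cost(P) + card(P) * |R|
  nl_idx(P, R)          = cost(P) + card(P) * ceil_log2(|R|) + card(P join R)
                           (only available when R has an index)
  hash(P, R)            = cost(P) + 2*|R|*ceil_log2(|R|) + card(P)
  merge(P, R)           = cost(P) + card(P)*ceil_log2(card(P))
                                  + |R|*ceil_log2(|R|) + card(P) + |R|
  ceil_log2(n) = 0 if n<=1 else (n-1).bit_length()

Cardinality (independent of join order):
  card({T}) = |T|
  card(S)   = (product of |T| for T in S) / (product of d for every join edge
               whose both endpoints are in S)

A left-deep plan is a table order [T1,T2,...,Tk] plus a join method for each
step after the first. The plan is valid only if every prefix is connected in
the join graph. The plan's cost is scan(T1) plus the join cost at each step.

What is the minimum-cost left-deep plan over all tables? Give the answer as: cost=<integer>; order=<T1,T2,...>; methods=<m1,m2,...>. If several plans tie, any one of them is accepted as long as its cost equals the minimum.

Selinger DP (subsets sized 1..n):
  {E}: scan cost=60, card=60
  {A}: scan cost=150, card=150
  {B}: scan cost=20, card=20
  {C}: scan cost=400, card=400
  {D}: scan cost=400, card=400
  {AE}: card=900; try (E,hash)→1020, (A,nl_idx)→1440, (A,merge)→1830, (E,merge)→1920, (E,nl_idx)→1950, (A,hash)→2520 …(+2); best=1020 via (E,hash)
  {BE}: card=600; try (B,hash)→320, (E,merge)→560, (B,merge)→600, (E,nl_idx)→740, (E,hash)→760, (B,nl_idx)→960 …(+2); best=320 via (B,hash)
  {CE}: card=1500; try (E,hash)→1520, (E,nl_idx)→4300, (C,merge)→4480, (E,merge)→4820, (C,hash)→7320, (C,nl)→24060 …(+1); best=1520 via (E,hash)
  {DE}: card=800; try (E,hash)→1520, (E,nl_idx)→3600, (D,merge)→4480, (E,merge)→4820, (D,hash)→7320, (D,nl)→24060 …(+1); best=1520 via (E,hash)
  {ABE}: card=9000; try (B,hash)→2120, (A,hash)→3320, (A,merge)→8270, (B,merge)→11040, (A,nl_idx)→14120, (B,nl_idx)→14520 …(+2); best=2120 via (B,hash)
  {ACE}: card=22500; try (A,hash)→5420, (C,hash)→9120, (C,merge)→14920, (A,merge)→20870, (A,nl_idx)→36020, (A,nl)→226520 …(+1); best=5420 via (A,hash)
  {ADE}: card=12000; try (A,hash)→4720, (D,hash)→9120, (A,merge)→11670, (D,merge)→14920, (A,nl_idx)→19920, (A,nl)→121520 …(+1); best=4720 via (A,hash)
  {BCE}: card=15000; try (B,hash)→3220, (C,hash)→8120, (C,merge)→10920, (B,merge)→19640, (B,nl_idx)→24020, (B,nl)→31520 …(+1); best=3220 via (B,hash)
  {BDE}: card=8000; try (B,hash)→2520, (D,hash)→8120, (B,merge)→10440, (D,merge)→10920, (B,nl_idx)→13520, (B,nl)→17520 …(+1); best=2520 via (B,hash)
  {CDE}: card=20000; try (C,hash)→9520, (D,hash)→10220, (C,merge)→14320, (D,merge)→23520, (C,nl)→321520, (D,nl)→601520; best=9520 via (C,hash)
  {ABCE}: card=225000; try (C,hash)→18320, (A,hash)→20620, (B,hash)→28120, (C,merge)→141120, (A,merge)→229570, (B,nl_idx)→342920 …(+5); best=18320 via (C,hash)
  {ABDE}: card=120000; try (A,hash)→12920, (B,hash)→16920, (D,hash)→18320, (A,merge)→115870, (D,merge)→141120, (B,nl_idx)→184720 …(+5); best=12920 via (A,hash)
  {ACDE}: card=300000; try (C,hash)→23920, (A,hash)→31920, (D,hash)→35120, (C,merge)→188720, (A,merge)→330870, (D,merge)→369420 …(+4); best=23920 via (C,hash)
  {BCDE}: card=200000; try (C,hash)→17720, (D,hash)→25420, (B,hash)→29720, (C,merge)→118520, (D,merge)→232220, (B,nl_idx)→309520 …(+4); best=17720 via (C,hash)
  {ABCDE}: card=3000000; try (C,hash)→140120, (A,hash)→220120, (D,hash)→250520, (B,hash)→324120, (C,merge)→2176920, (A,merge)→3819070 …(+8); best=140120 via (C,hash)

cost=140120; order=D,E,B,A,C; methods=hash,hash,hash,hash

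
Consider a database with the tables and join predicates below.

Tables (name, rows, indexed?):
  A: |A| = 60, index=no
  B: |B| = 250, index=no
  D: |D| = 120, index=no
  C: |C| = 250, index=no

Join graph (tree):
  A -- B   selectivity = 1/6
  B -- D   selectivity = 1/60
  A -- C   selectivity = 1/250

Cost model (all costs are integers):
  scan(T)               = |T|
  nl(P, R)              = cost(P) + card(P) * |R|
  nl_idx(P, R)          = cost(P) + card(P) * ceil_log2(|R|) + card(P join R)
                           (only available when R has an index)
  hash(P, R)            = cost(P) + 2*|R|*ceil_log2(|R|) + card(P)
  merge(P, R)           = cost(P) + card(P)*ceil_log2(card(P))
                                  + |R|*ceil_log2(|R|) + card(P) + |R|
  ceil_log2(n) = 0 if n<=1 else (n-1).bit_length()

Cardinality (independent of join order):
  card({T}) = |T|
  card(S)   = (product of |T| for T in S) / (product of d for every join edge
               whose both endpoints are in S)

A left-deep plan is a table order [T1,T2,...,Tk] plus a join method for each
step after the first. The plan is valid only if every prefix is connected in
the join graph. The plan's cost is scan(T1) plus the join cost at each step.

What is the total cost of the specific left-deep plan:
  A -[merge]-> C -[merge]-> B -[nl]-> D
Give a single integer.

step 1: scan A: cost=60, card=60
step 2: join C via merge
    card(P join C) = 60*250/(250) = 60
    cost = 60 + 60*6 + 250*8 + 60 + 250 = 2730
step 3: join B via merge
    card(P join B) = 60*250/(6) = 2500
    cost = 2730 + 60*6 + 250*8 + 60 + 250 = 5400
step 4: join D via nl
    card(P join D) = 2500*120/(60) = 5000
    cost = 5400 + 2500*120 = 305400

305400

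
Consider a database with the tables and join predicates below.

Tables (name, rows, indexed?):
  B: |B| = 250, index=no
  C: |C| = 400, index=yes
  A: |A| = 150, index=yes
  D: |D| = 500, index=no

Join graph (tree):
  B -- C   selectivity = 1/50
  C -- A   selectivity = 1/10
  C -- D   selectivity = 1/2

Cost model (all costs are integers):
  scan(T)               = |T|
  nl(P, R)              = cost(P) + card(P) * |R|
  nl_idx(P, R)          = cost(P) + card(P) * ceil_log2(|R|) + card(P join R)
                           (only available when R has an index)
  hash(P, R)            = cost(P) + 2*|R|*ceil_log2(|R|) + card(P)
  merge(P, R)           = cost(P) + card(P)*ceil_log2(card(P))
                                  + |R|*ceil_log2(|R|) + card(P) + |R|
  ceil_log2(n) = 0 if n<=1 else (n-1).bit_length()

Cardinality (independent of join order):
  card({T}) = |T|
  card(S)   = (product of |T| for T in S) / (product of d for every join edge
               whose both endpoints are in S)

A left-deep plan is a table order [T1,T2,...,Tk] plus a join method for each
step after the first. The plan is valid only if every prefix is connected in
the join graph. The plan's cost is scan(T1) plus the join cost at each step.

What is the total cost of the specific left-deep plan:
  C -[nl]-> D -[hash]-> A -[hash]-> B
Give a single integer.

step 1: scan C: cost=400, card=400
step 2: join D via nl
    card(P join D) = 400*500/(2) = 100000
    cost = 400 + 400*500 = 200400
step 3: join A via hash
    card(P join A) = 100000*150/(10) = 1500000
    cost = 200400 + 2*150*8 + 100000 = 302800
step 4: join B via hash
    card(P join B) = 1500000*250/(50) = 7500000
    cost = 302800 + 2*250*8 + 1500000 = 1806800

1806800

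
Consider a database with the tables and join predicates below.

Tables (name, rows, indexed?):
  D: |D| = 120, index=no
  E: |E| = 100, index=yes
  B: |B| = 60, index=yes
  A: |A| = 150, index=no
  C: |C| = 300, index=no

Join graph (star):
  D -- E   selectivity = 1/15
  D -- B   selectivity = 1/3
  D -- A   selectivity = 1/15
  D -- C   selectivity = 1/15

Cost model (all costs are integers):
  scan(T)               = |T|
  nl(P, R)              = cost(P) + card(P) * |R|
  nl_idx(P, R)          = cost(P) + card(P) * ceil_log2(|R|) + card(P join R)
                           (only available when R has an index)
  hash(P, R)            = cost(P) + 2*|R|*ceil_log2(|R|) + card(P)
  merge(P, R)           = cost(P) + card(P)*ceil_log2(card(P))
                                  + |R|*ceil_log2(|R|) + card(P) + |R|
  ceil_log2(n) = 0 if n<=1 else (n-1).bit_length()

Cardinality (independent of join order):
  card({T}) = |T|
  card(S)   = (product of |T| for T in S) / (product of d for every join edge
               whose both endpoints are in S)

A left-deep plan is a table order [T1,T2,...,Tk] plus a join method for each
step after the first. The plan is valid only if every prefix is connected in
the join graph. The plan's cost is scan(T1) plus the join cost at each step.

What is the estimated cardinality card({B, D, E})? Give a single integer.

16000

Tables in S: B(60), D(120), E(100)
Edges inside S: D-E(d=15), D-B(d=3)
numerator = 60 * 120 * 100 = 720000
denominator = 15 * 3 = 45
card(S) = 720000 / 45 = 16000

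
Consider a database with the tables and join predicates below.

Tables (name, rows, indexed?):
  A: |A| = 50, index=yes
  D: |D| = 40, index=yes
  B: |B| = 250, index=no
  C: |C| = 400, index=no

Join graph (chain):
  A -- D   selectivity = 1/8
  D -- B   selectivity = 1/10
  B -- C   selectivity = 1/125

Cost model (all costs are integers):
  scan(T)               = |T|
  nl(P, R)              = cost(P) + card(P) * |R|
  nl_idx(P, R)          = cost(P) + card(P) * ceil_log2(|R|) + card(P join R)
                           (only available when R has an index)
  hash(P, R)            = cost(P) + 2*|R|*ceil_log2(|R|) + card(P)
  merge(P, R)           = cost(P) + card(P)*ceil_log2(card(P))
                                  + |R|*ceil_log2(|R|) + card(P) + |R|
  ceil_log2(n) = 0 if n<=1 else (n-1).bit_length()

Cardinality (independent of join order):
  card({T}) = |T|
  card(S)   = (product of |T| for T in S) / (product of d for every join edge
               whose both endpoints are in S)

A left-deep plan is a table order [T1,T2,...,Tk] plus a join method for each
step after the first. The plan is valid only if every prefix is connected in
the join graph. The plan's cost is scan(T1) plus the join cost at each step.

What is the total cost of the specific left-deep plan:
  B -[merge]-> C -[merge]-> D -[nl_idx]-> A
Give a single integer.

step 1: scan B: cost=250, card=250
step 2: join C via merge
    card(P join C) = 250*400/(125) = 800
    cost = 250 + 250*8 + 400*9 + 250 + 400 = 6500
step 3: join D via merge
    card(P join D) = 800*40/(10) = 3200
    cost = 6500 + 800*10 + 40*6 + 800 + 40 = 15580
step 4: join A via nl_idx
    card(P join A) = 3200*50/(8) = 20000
    cost = 15580 + 3200*6 + 20000 = 54780

54780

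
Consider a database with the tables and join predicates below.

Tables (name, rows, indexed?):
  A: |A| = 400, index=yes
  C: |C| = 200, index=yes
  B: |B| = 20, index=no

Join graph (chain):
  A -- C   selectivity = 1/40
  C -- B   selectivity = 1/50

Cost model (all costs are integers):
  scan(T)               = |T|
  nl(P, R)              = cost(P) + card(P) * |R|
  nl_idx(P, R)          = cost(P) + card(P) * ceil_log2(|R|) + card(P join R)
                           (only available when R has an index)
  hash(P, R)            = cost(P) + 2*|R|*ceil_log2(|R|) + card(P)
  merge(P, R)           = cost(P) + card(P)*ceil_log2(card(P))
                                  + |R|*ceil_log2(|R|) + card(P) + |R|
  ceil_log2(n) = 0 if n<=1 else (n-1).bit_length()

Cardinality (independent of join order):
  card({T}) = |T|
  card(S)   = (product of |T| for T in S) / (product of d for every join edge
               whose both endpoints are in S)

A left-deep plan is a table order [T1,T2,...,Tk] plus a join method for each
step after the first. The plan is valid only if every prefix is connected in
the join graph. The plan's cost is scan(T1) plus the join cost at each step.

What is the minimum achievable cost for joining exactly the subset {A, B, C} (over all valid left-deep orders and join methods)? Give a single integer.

Selinger DP over subsets of {A,B,C}:
  {A}: scan cost=400, card=400
  {C}: scan cost=200, card=200
  {B}: scan cost=20, card=20
  {AC}: card=2000; try (C,hash)→4000, (A,nl_idx)→4000, (C,nl_idx)→5600, (A,merge)→6000, (C,merge)→6200, (A,hash)→7600 …(+2); best=4000 via (C,hash)
  {BC}: card=80; try (C,nl_idx)→260, (B,hash)→600, (C,merge)→1940, (B,merge)→2120, (C,hash)→3240, (C,nl)→4020 …(+1); best=260 via (C,nl_idx)
  {ABC}: card=800; try (A,nl_idx)→1780, (A,merge)→4900, (B,hash)→6200, (A,hash)→7540, (B,merge)→28120, (A,nl)→32260 …(+1); best=1780 via (A,nl_idx)

1780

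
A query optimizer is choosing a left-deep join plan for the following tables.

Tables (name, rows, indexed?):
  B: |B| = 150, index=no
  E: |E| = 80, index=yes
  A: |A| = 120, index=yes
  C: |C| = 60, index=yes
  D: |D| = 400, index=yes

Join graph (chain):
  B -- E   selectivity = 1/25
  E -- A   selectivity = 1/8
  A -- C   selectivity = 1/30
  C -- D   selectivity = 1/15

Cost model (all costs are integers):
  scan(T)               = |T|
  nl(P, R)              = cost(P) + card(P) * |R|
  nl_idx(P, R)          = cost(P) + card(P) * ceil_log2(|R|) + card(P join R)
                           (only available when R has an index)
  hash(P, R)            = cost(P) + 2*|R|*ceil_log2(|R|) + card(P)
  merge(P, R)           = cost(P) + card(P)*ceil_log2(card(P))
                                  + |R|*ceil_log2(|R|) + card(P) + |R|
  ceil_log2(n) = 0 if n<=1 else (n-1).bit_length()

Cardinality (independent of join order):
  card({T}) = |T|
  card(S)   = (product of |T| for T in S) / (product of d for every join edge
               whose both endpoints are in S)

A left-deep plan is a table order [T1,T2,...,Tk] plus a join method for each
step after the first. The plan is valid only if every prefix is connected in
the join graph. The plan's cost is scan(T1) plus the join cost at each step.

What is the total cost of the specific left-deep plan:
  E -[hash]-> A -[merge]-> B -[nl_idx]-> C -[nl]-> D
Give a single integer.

step 1: scan E: cost=80, card=80
step 2: join A via hash
    card(P join A) = 80*120/(8) = 1200
    cost = 80 + 2*120*7 + 80 = 1840
step 3: join B via merge
    card(P join B) = 1200*150/(25) = 7200
    cost = 1840 + 1200*11 + 150*8 + 1200 + 150 = 17590
step 4: join C via nl_idx
    card(P join C) = 7200*60/(30) = 14400
    cost = 17590 + 7200*6 + 14400 = 75190
step 5: join D via nl
    card(P join D) = 14400*400/(15) = 384000
    cost = 75190 + 14400*400 = 5835190

5835190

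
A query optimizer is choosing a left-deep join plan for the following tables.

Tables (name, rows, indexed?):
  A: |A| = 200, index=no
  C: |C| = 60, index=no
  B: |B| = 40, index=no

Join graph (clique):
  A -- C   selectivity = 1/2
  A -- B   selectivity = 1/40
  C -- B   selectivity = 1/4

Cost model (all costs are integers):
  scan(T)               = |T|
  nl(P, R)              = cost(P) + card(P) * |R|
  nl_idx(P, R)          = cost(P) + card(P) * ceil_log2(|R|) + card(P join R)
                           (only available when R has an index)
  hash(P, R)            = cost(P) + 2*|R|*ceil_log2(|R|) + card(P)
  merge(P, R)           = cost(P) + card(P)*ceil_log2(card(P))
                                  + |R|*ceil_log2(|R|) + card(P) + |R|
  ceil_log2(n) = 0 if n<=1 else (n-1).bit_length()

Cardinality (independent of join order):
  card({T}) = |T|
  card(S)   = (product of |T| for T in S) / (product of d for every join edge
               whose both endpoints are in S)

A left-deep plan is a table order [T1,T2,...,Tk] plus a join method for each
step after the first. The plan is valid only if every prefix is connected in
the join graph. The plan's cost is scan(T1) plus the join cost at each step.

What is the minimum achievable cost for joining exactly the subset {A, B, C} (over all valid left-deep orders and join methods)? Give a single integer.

Selinger DP over subsets of {A,B,C}:
  {A}: scan cost=200, card=200
  {C}: scan cost=60, card=60
  {B}: scan cost=40, card=40
  {AC}: card=6000; try (C,hash)→1120, (A,merge)→2280, (C,merge)→2420, (A,hash)→3320, (A,nl)→12060, (C,nl)→12200; best=1120 via (C,hash)
  {AB}: card=200; try (B,hash)→880, (A,merge)→2120, (B,merge)→2280, (A,hash)→3280, (A,nl)→8040, (B,nl)→8200; best=880 via (B,hash)
  {BC}: card=600; try (B,hash)→600, (C,merge)→740, (B,merge)→760, (C,hash)→800, (C,nl)→2440, (B,nl)→2460; best=600 via (B,hash)
  {ABC}: card=1500; try (C,hash)→1800, (C,merge)→3100, (A,hash)→4400, (B,hash)→7600, (A,merge)→9000, (C,nl)→12880 …(+3); best=1800 via (C,hash)

1800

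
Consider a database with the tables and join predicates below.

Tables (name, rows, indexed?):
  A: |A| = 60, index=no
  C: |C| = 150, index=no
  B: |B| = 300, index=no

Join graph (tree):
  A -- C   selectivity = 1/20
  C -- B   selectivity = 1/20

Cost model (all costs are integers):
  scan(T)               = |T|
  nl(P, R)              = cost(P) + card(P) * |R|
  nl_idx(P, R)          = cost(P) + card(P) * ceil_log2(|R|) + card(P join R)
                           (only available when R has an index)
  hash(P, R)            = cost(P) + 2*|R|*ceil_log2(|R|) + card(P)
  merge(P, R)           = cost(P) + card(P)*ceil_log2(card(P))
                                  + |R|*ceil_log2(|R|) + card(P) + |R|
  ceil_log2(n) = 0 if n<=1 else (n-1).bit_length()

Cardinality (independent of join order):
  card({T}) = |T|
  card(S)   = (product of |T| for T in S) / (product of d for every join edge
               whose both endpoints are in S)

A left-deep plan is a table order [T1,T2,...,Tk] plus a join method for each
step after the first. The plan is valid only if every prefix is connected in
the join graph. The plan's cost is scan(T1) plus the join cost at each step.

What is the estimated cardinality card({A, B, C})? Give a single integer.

Tables in S: A(60), B(300), C(150)
Edges inside S: A-C(d=20), C-B(d=20)
numerator = 60 * 300 * 150 = 2700000
denominator = 20 * 20 = 400
card(S) = 2700000 / 400 = 6750

6750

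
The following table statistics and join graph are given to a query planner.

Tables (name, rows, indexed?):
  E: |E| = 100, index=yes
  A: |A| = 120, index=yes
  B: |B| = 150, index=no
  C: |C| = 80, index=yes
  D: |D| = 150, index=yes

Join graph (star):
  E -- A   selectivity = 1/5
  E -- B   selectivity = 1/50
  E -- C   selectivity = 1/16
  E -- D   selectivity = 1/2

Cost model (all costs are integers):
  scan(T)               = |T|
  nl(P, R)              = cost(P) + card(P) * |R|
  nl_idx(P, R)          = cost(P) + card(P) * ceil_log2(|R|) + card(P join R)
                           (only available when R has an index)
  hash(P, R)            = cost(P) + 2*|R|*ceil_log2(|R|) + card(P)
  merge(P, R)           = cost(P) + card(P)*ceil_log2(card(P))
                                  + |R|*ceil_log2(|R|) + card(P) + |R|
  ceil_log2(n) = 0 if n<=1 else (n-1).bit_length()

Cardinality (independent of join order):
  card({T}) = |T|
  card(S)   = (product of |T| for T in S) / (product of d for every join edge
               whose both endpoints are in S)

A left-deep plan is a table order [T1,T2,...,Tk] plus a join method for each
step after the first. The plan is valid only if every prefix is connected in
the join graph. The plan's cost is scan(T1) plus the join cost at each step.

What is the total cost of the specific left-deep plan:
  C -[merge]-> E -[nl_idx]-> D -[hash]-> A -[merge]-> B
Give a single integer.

step 1: scan C: cost=80, card=80
step 2: join E via merge
    card(P join E) = 80*100/(16) = 500
    cost = 80 + 80*7 + 100*7 + 80 + 100 = 1520
step 3: join D via nl_idx
    card(P join D) = 500*150/(2) = 37500
    cost = 1520 + 500*8 + 37500 = 43020
step 4: join A via hash
    card(P join A) = 37500*120/(5) = 900000
    cost = 43020 + 2*120*7 + 37500 = 82200
step 5: join B via merge
    card(P join B) = 900000*150/(50) = 2700000
    cost = 82200 + 900000*20 + 150*8 + 900000 + 150 = 18983550

18983550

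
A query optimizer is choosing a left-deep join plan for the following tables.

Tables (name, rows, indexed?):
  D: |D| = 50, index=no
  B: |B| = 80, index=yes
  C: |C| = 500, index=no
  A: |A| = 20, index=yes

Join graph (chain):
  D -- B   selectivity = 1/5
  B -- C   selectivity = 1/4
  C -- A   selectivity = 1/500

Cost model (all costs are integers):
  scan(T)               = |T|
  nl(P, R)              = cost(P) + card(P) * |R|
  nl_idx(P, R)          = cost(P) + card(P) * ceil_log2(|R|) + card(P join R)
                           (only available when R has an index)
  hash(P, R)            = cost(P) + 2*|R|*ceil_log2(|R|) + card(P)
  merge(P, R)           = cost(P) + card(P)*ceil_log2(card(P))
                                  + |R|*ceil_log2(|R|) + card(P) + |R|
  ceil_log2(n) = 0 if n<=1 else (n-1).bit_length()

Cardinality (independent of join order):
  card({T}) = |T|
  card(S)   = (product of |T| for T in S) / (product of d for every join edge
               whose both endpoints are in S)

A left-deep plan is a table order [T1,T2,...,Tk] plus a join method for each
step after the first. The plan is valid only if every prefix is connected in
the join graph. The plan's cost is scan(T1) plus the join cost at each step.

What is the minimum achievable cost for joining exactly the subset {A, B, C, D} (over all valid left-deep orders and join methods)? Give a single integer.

Selinger DP over subsets of {A,B,C,D}:
  {D}: scan cost=50, card=50
  {B}: scan cost=80, card=80
  {C}: scan cost=500, card=500
  {A}: scan cost=20, card=20
  {BD}: card=800; try (D,hash)→760, (B,merge)→1040, (D,merge)→1070, (B,nl_idx)→1200, (B,hash)→1220, (B,nl)→4050 …(+1); best=760 via (D,hash)
  {BC}: card=10000; try (B,hash)→2120, (C,merge)→5720, (B,merge)→6140, (C,hash)→9160, (B,nl_idx)→14000, (C,nl)→40080 …(+1); best=2120 via (B,hash)
  {AC}: card=20; try (A,hash)→1200, (A,nl_idx)→3020, (C,merge)→5140, (A,merge)→5620, (C,hash)→9040, (C,nl)→10020 …(+1); best=1200 via (A,hash)
  {BCD}: card=100000; try (C,hash)→10560, (D,hash)→12720, (C,merge)→14560, (D,merge)→152470, (C,nl)→400760, (D,nl)→502120; best=10560 via (C,hash)
  {ABC}: card=400; try (B,nl_idx)→1740, (B,merge)→1960, (B,hash)→2340, (B,nl)→2800, (A,hash)→12320, (A,nl_idx)→52520 …(+2); best=1740 via (B,nl_idx)
  {ABCD}: card=4000; try (D,hash)→2740, (D,merge)→6090, (D,nl)→21740, (A,hash)→110760, (A,nl_idx)→514560, (A,merge)→1810680 …(+1); best=2740 via (D,hash)

2740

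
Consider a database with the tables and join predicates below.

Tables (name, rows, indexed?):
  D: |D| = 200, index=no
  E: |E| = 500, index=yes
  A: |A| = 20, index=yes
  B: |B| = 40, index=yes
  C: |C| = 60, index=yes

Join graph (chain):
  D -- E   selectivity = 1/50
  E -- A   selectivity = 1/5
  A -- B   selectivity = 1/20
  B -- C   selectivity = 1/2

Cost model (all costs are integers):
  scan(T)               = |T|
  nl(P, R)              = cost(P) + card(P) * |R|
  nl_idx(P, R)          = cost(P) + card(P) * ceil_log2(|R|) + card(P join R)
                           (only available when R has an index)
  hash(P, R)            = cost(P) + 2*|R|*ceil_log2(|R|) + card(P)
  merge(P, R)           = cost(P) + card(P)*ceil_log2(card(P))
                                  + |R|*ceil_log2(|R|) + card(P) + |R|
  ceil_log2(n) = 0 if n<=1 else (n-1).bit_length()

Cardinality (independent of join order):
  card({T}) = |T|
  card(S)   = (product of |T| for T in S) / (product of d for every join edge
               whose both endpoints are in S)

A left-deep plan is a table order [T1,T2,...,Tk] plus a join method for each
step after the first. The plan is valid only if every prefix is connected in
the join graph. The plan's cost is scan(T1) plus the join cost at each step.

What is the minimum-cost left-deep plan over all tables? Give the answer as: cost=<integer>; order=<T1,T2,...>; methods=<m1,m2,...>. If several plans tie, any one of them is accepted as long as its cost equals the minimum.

Selinger DP (subsets sized 1..n):
  {D}: scan cost=200, card=200
  {E}: scan cost=500, card=500
  {A}: scan cost=20, card=20
  {B}: scan cost=40, card=40
  {C}: scan cost=60, card=60
  {DE}: card=2000; try (E,nl_idx)→4000, (D,hash)→4200, (E,merge)→7000, (D,merge)→7300, (E,hash)→9400, (E,nl)→100200 …(+1); best=4000 via (E,nl_idx)
  {AE}: card=2000; try (A,hash)→1200, (E,nl_idx)→2200, (A,nl_idx)→5000, (E,merge)→5140, (A,merge)→5620, (E,hash)→9040 …(+2); best=1200 via (A,hash)
  {AB}: card=40; try (B,nl_idx)→180, (A,hash)→280, (A,nl_idx)→280, (B,merge)→420, (A,merge)→440, (B,hash)→520 …(+2); best=180 via (B,nl_idx)
  {BC}: card=1200; try (B,hash)→600, (C,merge)→740, (B,merge)→760, (C,hash)→800, (C,nl_idx)→1480, (B,nl_idx)→1620 …(+2); best=600 via (B,hash)
  {ADE}: card=8000; try (A,hash)→6200, (D,hash)→6400, (A,nl_idx)→22000, (D,merge)→27000, (A,merge)→28120, (A,nl)→44000 …(+1); best=6200 via (A,hash)
  {ABE}: card=4000; try (B,hash)→3680, (E,nl_idx)→4540, (E,merge)→5460, (E,hash)→9220, (B,nl_idx)→17200, (E,nl)→20180 …(+2); best=3680 via (B,hash)
  {ABC}: card=1200; try (C,merge)→880, (C,hash)→940, (C,nl_idx)→1620, (A,hash)→2000, (C,nl)→2580, (A,nl_idx)→7800 …(+2); best=880 via (C,merge)
  {ABDE}: card=16000; try (D,hash)→10880, (B,hash)→14680, (D,merge)→57480, (B,nl_idx)→70200, (B,merge)→118480, (B,nl)→326200 …(+1); best=10880 via (D,hash)
  {ABCE}: card=120000; try (C,hash)→8400, (E,hash)→11080, (E,merge)→20280, (C,merge)→56100, (E,nl_idx)→131680, (C,nl_idx)→147680 …(+2); best=8400 via (C,hash)
  {ABCDE}: card=480000; try (C,hash)→27600, (D,hash)→131600, (C,merge)→251300, (C,nl_idx)→586880, (C,nl)→970880, (D,merge)→2170200 …(+1); best=27600 via (C,hash)

cost=27600; order=E,A,B,D,C; methods=hash,hash,hash,hash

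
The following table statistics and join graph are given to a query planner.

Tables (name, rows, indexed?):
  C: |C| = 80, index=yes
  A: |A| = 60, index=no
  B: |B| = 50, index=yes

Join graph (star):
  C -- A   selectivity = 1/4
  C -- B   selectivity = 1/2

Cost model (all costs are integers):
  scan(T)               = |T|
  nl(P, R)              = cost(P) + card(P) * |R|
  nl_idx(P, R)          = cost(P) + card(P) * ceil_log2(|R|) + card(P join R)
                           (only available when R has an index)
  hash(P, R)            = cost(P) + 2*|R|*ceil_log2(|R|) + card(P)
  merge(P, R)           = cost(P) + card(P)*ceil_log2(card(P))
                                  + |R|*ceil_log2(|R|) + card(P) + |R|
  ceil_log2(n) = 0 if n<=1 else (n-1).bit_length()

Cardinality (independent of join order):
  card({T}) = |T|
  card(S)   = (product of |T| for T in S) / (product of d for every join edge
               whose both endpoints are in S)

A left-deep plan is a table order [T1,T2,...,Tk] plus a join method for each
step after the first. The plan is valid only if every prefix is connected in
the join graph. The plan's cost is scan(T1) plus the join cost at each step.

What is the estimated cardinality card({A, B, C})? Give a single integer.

Tables in S: A(60), B(50), C(80)
Edges inside S: C-A(d=4), C-B(d=2)
numerator = 60 * 50 * 80 = 240000
denominator = 4 * 2 = 8
card(S) = 240000 / 8 = 30000

30000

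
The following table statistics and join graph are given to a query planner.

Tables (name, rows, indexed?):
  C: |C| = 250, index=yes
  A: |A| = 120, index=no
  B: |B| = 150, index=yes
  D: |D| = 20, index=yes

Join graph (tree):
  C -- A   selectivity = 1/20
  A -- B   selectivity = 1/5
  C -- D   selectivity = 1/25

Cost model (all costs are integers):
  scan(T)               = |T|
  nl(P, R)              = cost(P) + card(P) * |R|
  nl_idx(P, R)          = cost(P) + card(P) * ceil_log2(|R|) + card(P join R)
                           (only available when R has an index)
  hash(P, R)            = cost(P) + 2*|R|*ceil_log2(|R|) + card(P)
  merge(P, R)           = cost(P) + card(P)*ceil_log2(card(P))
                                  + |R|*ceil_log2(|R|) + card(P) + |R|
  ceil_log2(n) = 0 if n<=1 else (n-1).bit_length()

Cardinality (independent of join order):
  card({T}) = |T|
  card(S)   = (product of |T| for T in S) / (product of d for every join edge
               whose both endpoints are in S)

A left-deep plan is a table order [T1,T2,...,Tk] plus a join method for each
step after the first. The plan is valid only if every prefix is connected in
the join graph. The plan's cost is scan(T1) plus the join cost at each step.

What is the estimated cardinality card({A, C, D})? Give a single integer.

Tables in S: A(120), C(250), D(20)
Edges inside S: C-A(d=20), C-D(d=25)
numerator = 120 * 250 * 20 = 600000
denominator = 20 * 25 = 500
card(S) = 600000 / 500 = 1200

1200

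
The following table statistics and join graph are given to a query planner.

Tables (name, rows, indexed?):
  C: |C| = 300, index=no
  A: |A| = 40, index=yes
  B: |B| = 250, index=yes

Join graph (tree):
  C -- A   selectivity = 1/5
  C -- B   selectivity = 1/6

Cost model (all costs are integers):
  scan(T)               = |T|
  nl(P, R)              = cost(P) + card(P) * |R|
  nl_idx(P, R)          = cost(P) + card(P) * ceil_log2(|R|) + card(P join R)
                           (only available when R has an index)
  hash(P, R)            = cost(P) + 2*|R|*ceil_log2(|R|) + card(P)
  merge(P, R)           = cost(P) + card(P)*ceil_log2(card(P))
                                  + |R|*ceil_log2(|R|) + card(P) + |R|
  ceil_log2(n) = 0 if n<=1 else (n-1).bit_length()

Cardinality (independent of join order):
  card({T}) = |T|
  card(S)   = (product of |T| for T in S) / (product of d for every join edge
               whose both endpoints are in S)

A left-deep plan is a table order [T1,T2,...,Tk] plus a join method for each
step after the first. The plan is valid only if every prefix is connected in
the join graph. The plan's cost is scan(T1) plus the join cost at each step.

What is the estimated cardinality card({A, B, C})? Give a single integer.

Tables in S: A(40), B(250), C(300)
Edges inside S: C-A(d=5), C-B(d=6)
numerator = 40 * 250 * 300 = 3000000
denominator = 5 * 6 = 30
card(S) = 3000000 / 30 = 100000

100000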